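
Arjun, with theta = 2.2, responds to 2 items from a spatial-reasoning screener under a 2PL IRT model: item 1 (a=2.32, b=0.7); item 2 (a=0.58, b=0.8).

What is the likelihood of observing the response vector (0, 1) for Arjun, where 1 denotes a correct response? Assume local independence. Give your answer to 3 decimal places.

0.021

P(theta) = 1 / (1 + exp(−a(theta − b)))
P_1 = 1/(1+e^{-3.4800}) = 0.9701
P_2 = 1/(1+e^{-0.8120}) = 0.6925
L = (1−P_1) × P_2 = 0.0299 × 0.6925 = 0.02070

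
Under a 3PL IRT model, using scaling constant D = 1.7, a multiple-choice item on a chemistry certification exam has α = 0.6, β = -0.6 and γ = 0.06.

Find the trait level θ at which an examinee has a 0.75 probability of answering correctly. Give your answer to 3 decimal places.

0.395

P(θ) = γ + (1 − γ) · 1 / (1 + exp(−D·α(θ − β)))
Remove guessing floor: (0.75 − 0.06)/(1 − 0.06) = 0.7340
logit = ln(0.7340/0.2660) = 1.0152
θ = β + logit/(1.7·α) = -0.6 + 1.0152/1.0200 = 0.3953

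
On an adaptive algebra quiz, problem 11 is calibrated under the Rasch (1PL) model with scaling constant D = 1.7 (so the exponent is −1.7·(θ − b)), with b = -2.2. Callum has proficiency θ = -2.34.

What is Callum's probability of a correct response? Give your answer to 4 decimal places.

P(θ) = 1 / (1 + exp(−D·(θ − b)))
Exponent: 1.7 × (-2.34 − (-2.2)) = -0.2380
1/(1 + e^{0.2380}) = 0.4408
P = 0.4408

0.4408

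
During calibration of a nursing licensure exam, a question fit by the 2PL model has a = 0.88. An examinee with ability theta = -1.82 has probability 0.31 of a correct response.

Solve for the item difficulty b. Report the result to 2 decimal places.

P(theta) = 1 / (1 + exp(−a(theta − b)))
logit(0.31) = ln(0.31/0.69) = -0.8001
b = theta − logit/(a) = -1.82 − (-0.8001)/0.8800 = -0.9108

-0.91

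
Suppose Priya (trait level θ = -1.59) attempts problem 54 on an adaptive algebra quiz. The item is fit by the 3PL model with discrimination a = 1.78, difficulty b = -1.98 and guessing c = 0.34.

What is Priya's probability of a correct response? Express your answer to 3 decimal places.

0.780

P(θ) = c + (1 − c) · 1 / (1 + exp(−a(θ − b)))
Exponent: 1.78 × (-1.59 − (-1.98)) = 0.6942
1/(1 + e^{-0.6942}) = 0.6669
P = 0.34 + 0.66 × 0.6669 = 0.7802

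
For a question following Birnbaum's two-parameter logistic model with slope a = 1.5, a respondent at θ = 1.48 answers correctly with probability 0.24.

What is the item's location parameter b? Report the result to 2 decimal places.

2.25

P(θ) = 1 / (1 + exp(−a(θ − b)))
logit(0.24) = ln(0.24/0.76) = -1.1527
b = θ − logit/(a) = 1.48 − (-1.1527)/1.5000 = 2.2485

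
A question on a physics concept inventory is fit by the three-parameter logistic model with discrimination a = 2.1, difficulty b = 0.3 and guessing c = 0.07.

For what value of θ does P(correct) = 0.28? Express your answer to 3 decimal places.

P(θ) = c + (1 − c) · 1 / (1 + exp(−a(θ − b)))
Remove guessing floor: (0.28 − 0.07)/(1 − 0.07) = 0.2258
logit = ln(0.2258/0.7742) = -1.2321
θ = b + logit/(a) = 0.3 + (-1.2321)/2.1000 = -0.2867

-0.287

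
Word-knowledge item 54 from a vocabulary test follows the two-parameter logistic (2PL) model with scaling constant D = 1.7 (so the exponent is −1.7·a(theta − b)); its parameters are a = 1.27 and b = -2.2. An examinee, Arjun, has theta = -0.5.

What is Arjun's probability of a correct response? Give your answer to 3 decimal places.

P(theta) = 1 / (1 + exp(−D·a(theta − b)))
Exponent: 1.7 × 1.27 × (-0.5 − (-2.2)) = 3.6703
1/(1 + e^{-3.6703}) = 0.9752
P = 0.9752

0.975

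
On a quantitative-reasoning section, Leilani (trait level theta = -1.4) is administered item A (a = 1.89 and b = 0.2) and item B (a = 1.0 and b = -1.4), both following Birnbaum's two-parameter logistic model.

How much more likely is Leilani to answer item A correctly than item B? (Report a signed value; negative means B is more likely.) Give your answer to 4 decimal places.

P(theta) = 1 / (1 + exp(−a(theta − b)))
P_A = 0.0464
P_B = 0.5000
P_A − P_B = -0.4536

-0.4536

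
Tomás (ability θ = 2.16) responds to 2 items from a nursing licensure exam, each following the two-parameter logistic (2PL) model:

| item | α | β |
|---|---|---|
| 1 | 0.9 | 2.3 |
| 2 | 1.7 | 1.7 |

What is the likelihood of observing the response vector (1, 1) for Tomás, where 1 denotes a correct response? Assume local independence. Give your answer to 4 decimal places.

0.3215

P(θ) = 1 / (1 + exp(−α(θ − β)))
P_1 = 1/(1+e^{0.1260}) = 0.4685
P_2 = 1/(1+e^{-0.7820}) = 0.6861
L = P_1 × P_2 = 0.4685 × 0.6861 = 0.32147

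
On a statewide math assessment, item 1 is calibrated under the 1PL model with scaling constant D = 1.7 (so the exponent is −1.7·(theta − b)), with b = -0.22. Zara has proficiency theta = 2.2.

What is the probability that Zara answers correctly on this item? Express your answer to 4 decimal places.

P(theta) = 1 / (1 + exp(−D·(theta − b)))
Exponent: 1.7 × (2.2 − (-0.22)) = 4.1140
1/(1 + e^{-4.1140}) = 0.9839
P = 0.9839

0.9839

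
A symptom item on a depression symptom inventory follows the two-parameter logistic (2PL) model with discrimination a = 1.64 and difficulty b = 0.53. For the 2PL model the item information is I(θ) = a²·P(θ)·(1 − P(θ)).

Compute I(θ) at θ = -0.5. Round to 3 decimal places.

0.354

P = 1/(1+e^{1.6892}) = 0.1559
P(1−P) = 0.1559 × 0.8441 = 0.1316
I = a² × P(1−P) = 1.64² × 0.1316 = 0.35390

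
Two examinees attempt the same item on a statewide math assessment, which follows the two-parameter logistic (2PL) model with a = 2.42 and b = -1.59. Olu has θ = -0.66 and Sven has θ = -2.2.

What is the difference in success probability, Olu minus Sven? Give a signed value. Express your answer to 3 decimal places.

P(θ) = 1 / (1 + exp(−a(θ − b)))
P(Olu) = 0.9047  [exponent 2.2506]
P(Sven) = 0.1860  [exponent -1.4762]
Difference = 0.9047 − 0.1860 = 0.7187

0.719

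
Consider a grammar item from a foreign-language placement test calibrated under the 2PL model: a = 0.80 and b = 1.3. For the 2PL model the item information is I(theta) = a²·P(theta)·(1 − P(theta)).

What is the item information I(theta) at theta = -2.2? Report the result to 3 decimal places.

P = 1/(1+e^{2.8000}) = 0.0573
P(1−P) = 0.0573 × 0.9427 = 0.0540
I = a² × P(1−P) = 0.80² × 0.0540 = 0.03458

0.035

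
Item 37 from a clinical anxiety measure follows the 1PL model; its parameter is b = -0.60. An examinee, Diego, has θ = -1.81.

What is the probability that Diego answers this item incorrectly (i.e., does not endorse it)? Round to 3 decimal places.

0.770

P(θ) = 1 / (1 + exp(−(θ − b)))
Exponent: (-1.81 − (-0.60)) = -1.2100
1/(1 + e^{1.2100}) = 0.2297
P = 0.2297
P(incorrect) = 1 − 0.2297 = 0.7703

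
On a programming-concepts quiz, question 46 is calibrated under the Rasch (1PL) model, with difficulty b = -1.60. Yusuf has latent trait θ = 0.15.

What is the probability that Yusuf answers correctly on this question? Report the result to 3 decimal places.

0.852

P(θ) = 1 / (1 + exp(−(θ − b)))
Exponent: (0.15 − (-1.60)) = 1.7500
1/(1 + e^{-1.7500}) = 0.8520
P = 0.8520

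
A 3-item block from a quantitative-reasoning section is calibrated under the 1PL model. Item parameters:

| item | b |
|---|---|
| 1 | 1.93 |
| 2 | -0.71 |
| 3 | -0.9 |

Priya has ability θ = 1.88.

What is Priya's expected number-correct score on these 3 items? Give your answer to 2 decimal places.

P(θ) = 1 / (1 + exp(−(θ − b)))
P_1 = 1/(1+e^{0.0500}) = 0.4875
P_2 = 1/(1+e^{-2.5900}) = 0.9302
P_3 = 1/(1+e^{-2.7800}) = 0.9416
E[score] = 0.4875 + 0.9302 + 0.9416 = 2.3593

2.36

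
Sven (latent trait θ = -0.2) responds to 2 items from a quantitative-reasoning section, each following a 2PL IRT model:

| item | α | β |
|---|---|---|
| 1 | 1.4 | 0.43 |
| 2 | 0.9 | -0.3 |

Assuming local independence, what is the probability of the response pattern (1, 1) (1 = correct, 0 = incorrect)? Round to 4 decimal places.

P(θ) = 1 / (1 + exp(−α(θ − β)))
P_1 = 1/(1+e^{0.8820}) = 0.2928
P_2 = 1/(1+e^{-0.0900}) = 0.5225
L = P_1 × P_2 = 0.2928 × 0.5225 = 0.15296

0.1530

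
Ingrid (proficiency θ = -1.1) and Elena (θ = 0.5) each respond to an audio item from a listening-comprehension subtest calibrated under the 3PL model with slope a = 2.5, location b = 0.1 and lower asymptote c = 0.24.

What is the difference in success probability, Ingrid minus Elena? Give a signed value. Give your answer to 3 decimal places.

-0.520

P(θ) = c + (1 − c) · 1 / (1 + exp(−a(θ − b)))
P(Ingrid) = 0.2760  [exponent -3.0000]
P(Elena) = 0.7956  [exponent 1.0000]
Difference = 0.2760 − 0.7956 = -0.5196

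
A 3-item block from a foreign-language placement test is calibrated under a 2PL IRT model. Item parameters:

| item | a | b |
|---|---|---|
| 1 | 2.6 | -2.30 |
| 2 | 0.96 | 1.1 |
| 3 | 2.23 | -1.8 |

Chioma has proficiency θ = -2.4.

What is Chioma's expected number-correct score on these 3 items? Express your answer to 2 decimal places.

P(θ) = 1 / (1 + exp(−a(θ − b)))
P_1 = 1/(1+e^{0.2600}) = 0.4354
P_2 = 1/(1+e^{3.3600}) = 0.0336
P_3 = 1/(1+e^{1.3380}) = 0.2078
E[score] = 0.4354 + 0.0336 + 0.2078 = 0.6768

0.68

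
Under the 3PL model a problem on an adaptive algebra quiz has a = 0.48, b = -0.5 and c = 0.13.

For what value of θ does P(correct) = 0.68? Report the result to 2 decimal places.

0.63

P(θ) = c + (1 − c) · 1 / (1 + exp(−a(θ − b)))
Remove guessing floor: (0.68 − 0.13)/(1 − 0.13) = 0.6322
logit = ln(0.6322/0.3678) = 0.5416
θ = b + logit/(a) = -0.5 + 0.5416/0.4800 = 0.6283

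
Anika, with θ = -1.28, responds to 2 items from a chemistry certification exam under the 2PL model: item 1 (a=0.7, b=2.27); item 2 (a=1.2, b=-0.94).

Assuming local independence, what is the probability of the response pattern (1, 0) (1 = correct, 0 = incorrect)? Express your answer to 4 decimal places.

P(θ) = 1 / (1 + exp(−a(θ − b)))
P_1 = 1/(1+e^{2.4850}) = 0.0769
P_2 = 1/(1+e^{0.4080}) = 0.3994
L = P_1 × (1−P_2) = 0.0769 × 0.6006 = 0.04620

0.0462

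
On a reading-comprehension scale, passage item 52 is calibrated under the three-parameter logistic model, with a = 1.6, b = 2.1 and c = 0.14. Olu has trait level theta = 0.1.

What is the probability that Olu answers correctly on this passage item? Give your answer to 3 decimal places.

P(theta) = c + (1 − c) · 1 / (1 + exp(−a(theta − b)))
Exponent: 1.6 × (0.1 − 2.1) = -3.2000
1/(1 + e^{3.2000}) = 0.0392
P = 0.14 + 0.86 × 0.0392 = 0.1737

0.174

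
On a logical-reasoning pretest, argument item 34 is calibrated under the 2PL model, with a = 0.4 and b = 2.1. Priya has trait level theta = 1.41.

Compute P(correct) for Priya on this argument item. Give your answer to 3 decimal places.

P(theta) = 1 / (1 + exp(−a(theta − b)))
Exponent: 0.4 × (1.41 − 2.1) = -0.2760
1/(1 + e^{0.2760}) = 0.4314

0.431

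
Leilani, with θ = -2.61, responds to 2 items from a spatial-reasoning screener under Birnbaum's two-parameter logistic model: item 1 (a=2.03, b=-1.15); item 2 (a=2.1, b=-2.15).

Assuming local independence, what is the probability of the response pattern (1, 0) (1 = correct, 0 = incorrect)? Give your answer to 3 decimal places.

P(θ) = 1 / (1 + exp(−a(θ − b)))
P_1 = 1/(1+e^{2.9638}) = 0.0491
P_2 = 1/(1+e^{0.9660}) = 0.2757
L = P_1 × (1−P_2) = 0.0491 × 0.7243 = 0.03556

0.036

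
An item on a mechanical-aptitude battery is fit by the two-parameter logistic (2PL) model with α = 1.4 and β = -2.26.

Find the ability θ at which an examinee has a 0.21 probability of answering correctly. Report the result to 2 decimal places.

-3.21

P(θ) = 1 / (1 + exp(−α(θ − β)))
logit = ln(0.2100/0.7900) = -1.3249
θ = β + logit/(α) = -2.26 + (-1.3249)/1.4000 = -3.2064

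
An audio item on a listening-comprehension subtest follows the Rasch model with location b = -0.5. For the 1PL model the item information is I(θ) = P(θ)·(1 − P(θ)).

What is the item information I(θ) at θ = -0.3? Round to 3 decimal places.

P = 1/(1+e^{-0.2000}) = 0.5498
P(1−P) = 0.5498 × 0.4502 = 0.2475
I = P(1−P) = 0.24752

0.248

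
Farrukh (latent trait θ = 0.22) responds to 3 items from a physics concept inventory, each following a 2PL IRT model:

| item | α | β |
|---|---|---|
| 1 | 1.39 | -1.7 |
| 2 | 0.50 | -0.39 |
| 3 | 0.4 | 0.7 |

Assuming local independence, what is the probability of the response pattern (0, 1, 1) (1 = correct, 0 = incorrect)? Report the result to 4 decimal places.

P(θ) = 1 / (1 + exp(−α(θ − β)))
P_1 = 1/(1+e^{-2.6688}) = 0.9352
P_2 = 1/(1+e^{-0.3050}) = 0.5757
P_3 = 1/(1+e^{0.1920}) = 0.4521
L = (1−P_1) × P_2 × P_3 = 0.0648 × 0.5757 × 0.4521 = 0.01688

0.0169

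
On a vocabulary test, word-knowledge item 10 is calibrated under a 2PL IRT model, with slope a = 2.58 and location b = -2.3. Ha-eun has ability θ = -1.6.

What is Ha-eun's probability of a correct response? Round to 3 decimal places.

P(θ) = 1 / (1 + exp(−a(θ − b)))
Exponent: 2.58 × (-1.6 − (-2.3)) = 1.8060
1/(1 + e^{-1.8060}) = 0.8589

0.859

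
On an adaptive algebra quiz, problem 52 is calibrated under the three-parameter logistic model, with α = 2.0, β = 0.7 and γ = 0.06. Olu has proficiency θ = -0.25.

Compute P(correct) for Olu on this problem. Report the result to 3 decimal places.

P(θ) = γ + (1 − γ) · 1 / (1 + exp(−α(θ − β)))
Exponent: 2.0 × (-0.25 − 0.7) = -1.9000
1/(1 + e^{1.9000}) = 0.1301
P = 0.06 + 0.94 × 0.1301 = 0.1823

0.182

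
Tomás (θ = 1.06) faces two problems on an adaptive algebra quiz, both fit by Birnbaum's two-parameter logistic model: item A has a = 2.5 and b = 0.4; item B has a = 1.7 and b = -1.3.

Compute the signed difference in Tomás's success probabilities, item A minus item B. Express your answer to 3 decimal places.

P(θ) = 1 / (1 + exp(−a(θ − b)))
P_A = 0.8389
P_B = 0.9822
P_A − P_B = -0.1433

-0.143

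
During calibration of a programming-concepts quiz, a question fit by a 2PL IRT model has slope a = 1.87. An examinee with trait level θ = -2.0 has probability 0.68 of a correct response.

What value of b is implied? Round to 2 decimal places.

P(θ) = 1 / (1 + exp(−a(θ − b)))
logit(0.68) = ln(0.68/0.32) = 0.7538
b = θ − logit/(a) = -2.0 − 0.7538/1.8700 = -2.4031

-2.40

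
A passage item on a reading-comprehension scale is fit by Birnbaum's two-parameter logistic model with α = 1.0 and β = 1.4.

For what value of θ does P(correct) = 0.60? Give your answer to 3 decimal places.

P(θ) = 1 / (1 + exp(−α(θ − β)))
logit = ln(0.6000/0.4000) = 0.4055
θ = β + logit/(α) = 1.4 + 0.4055/1.0000 = 1.8055

1.805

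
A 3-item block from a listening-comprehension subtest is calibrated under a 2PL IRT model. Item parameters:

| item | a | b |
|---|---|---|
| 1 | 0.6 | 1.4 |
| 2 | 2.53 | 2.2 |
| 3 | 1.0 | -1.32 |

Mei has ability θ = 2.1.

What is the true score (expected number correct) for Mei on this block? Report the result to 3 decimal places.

2.009

P(θ) = 1 / (1 + exp(−a(θ − b)))
P_1 = 1/(1+e^{-0.4200}) = 0.6035
P_2 = 1/(1+e^{0.2530}) = 0.4371
P_3 = 1/(1+e^{-3.4200}) = 0.9683
E[score] = 0.6035 + 0.4371 + 0.9683 = 2.0089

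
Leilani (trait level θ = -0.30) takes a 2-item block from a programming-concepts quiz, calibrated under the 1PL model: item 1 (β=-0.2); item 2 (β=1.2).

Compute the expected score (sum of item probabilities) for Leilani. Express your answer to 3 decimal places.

P(θ) = 1 / (1 + exp(−(θ − β)))
P_1 = 1/(1+e^{0.1000}) = 0.4750
P_2 = 1/(1+e^{1.5000}) = 0.1824
E[score] = 0.4750 + 0.1824 = 0.6574

0.657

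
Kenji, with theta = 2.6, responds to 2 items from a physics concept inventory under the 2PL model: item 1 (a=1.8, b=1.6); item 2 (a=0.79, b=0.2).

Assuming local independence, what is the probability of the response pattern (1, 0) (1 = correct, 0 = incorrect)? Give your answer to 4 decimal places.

0.1120

P(theta) = 1 / (1 + exp(−a(theta − b)))
P_1 = 1/(1+e^{-1.8000}) = 0.8581
P_2 = 1/(1+e^{-1.8960}) = 0.8694
L = P_1 × (1−P_2) = 0.8581 × 0.1306 = 0.11204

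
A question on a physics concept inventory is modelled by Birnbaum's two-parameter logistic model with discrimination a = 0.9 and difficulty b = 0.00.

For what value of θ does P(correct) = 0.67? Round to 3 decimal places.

0.787

P(θ) = 1 / (1 + exp(−a(θ − b)))
logit = ln(0.6700/0.3300) = 0.7082
θ = b + logit/(a) = 0.00 + 0.7082/0.9000 = 0.7869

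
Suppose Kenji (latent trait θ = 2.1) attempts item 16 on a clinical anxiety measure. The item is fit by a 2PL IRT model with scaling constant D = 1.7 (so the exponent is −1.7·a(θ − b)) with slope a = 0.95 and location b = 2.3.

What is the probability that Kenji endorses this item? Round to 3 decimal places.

0.420

P(θ) = 1 / (1 + exp(−D·a(θ − b)))
Exponent: 1.7 × 0.95 × (2.1 − 2.3) = -0.3230
1/(1 + e^{0.3230}) = 0.4199
P = 0.4199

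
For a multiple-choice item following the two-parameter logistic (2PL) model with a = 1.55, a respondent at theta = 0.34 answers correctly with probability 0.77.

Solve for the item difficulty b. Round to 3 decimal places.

-0.440

P(theta) = 1 / (1 + exp(−a(theta − b)))
logit(0.77) = ln(0.77/0.23) = 1.2083
b = theta − logit/(a) = 0.34 − 1.2083/1.5500 = -0.4396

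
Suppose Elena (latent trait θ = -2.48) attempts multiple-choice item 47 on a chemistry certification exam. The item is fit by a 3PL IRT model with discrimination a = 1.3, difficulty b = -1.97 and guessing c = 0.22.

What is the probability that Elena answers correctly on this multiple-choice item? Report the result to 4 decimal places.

P(θ) = c + (1 − c) · 1 / (1 + exp(−a(θ − b)))
Exponent: 1.3 × (-2.48 − (-1.97)) = -0.6630
1/(1 + e^{0.6630}) = 0.3401
P = 0.22 + 0.78 × 0.3401 = 0.4853

0.4853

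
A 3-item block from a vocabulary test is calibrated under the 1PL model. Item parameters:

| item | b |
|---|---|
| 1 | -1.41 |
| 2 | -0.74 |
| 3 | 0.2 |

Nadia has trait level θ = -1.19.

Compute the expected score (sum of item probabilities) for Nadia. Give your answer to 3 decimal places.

1.144

P(θ) = 1 / (1 + exp(−(θ − b)))
P_1 = 1/(1+e^{-0.2200}) = 0.5548
P_2 = 1/(1+e^{0.4500}) = 0.3894
P_3 = 1/(1+e^{1.3900}) = 0.1994
E[score] = 0.5548 + 0.3894 + 0.1994 = 1.1435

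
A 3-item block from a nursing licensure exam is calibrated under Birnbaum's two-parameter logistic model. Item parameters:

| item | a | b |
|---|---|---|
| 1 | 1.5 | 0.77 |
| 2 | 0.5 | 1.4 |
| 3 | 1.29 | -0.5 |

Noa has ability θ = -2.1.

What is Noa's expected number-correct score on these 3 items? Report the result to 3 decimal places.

P(θ) = 1 / (1 + exp(−a(θ − b)))
P_1 = 1/(1+e^{4.3050}) = 0.0133
P_2 = 1/(1+e^{1.7500}) = 0.1480
P_3 = 1/(1+e^{2.0640}) = 0.1126
E[score] = 0.0133 + 0.1480 + 0.1126 = 0.2740

0.274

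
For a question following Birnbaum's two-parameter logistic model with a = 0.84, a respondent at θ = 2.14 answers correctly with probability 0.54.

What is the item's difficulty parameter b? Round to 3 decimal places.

P(θ) = 1 / (1 + exp(−a(θ − b)))
logit(0.54) = ln(0.54/0.46) = 0.1603
b = θ − logit/(a) = 2.14 − 0.1603/0.8400 = 1.9491

1.949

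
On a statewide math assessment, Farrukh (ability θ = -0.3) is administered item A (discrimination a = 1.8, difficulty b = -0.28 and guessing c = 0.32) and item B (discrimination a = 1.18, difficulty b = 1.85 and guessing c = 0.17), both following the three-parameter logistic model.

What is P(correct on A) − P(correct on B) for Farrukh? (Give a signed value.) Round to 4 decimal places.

0.4230

P(θ) = c + (1 − c) · 1 / (1 + exp(−a(θ − b)))
P_A = 0.6539
P_B = 0.2308
P_A − P_B = 0.4230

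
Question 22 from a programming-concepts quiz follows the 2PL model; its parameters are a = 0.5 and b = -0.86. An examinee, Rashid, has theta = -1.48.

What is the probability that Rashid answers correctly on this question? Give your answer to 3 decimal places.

P(theta) = 1 / (1 + exp(−a(theta − b)))
Exponent: 0.5 × (-1.48 − (-0.86)) = -0.3100
1/(1 + e^{0.3100}) = 0.4231

0.423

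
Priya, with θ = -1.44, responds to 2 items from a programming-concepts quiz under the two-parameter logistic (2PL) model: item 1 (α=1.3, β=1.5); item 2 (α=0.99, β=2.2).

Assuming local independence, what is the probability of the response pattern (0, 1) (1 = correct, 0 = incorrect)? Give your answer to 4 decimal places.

P(θ) = 1 / (1 + exp(−α(θ − β)))
P_1 = 1/(1+e^{3.8220}) = 0.0214
P_2 = 1/(1+e^{3.6036}) = 0.0265
L = (1−P_1) × P_2 = 0.9786 × 0.0265 = 0.02594

0.0259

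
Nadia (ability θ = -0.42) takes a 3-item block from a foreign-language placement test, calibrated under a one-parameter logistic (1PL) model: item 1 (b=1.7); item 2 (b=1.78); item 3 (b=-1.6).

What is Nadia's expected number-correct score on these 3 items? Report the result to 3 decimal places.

0.972

P(θ) = 1 / (1 + exp(−(θ − b)))
P_1 = 1/(1+e^{2.1200}) = 0.1072
P_2 = 1/(1+e^{2.2000}) = 0.0998
P_3 = 1/(1+e^{-1.1800}) = 0.7649
E[score] = 0.1072 + 0.0998 + 0.7649 = 0.9719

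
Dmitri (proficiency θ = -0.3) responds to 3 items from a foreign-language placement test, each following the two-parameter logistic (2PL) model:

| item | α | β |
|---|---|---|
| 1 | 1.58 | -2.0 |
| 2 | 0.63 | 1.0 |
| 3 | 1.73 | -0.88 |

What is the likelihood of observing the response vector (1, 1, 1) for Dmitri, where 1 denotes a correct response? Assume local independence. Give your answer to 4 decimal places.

P(θ) = 1 / (1 + exp(−α(θ − β)))
P_1 = 1/(1+e^{-2.6860}) = 0.9362
P_2 = 1/(1+e^{0.8190}) = 0.3060
P_3 = 1/(1+e^{-1.0034}) = 0.7317
L = P_1 × P_2 × P_3 = 0.9362 × 0.3060 × 0.7317 = 0.20961

0.2096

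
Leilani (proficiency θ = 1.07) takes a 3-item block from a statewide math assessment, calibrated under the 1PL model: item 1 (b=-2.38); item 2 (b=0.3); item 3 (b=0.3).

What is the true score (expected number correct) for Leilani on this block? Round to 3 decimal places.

P(θ) = 1 / (1 + exp(−(θ − b)))
P_1 = 1/(1+e^{-3.4500}) = 0.9692
P_2 = 1/(1+e^{-0.7700}) = 0.6835
P_3 = 1/(1+e^{-0.7700}) = 0.6835
E[score] = 0.9692 + 0.6835 + 0.6835 = 2.3363

2.336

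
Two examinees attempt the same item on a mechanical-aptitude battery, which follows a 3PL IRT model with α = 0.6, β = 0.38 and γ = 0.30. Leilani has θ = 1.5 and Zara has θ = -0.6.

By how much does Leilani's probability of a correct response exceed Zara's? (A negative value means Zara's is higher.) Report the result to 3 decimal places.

0.213

P(θ) = γ + (1 − γ) · 1 / (1 + exp(−α(θ − β)))
P(Leilani) = 0.7634  [exponent 0.6720]
P(Zara) = 0.5500  [exponent -0.5880]
Difference = 0.7634 − 0.5500 = 0.2134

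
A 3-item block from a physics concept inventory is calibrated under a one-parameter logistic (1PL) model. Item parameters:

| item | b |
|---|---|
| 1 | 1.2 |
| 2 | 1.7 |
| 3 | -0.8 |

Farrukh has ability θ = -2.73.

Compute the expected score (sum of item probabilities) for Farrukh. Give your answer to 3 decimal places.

0.158

P(θ) = 1 / (1 + exp(−(θ − b)))
P_1 = 1/(1+e^{3.9300}) = 0.0193
P_2 = 1/(1+e^{4.4300}) = 0.0118
P_3 = 1/(1+e^{1.9300}) = 0.1268
E[score] = 0.0193 + 0.0118 + 0.1268 = 0.1578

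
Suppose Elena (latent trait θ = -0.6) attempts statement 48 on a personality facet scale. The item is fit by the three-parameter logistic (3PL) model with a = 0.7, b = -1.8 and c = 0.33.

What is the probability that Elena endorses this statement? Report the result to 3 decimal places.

P(θ) = c + (1 − c) · 1 / (1 + exp(−a(θ − b)))
Exponent: 0.7 × (-0.6 − (-1.8)) = 0.8400
1/(1 + e^{-0.8400}) = 0.6985
P = 0.33 + 0.67 × 0.6985 = 0.7980

0.798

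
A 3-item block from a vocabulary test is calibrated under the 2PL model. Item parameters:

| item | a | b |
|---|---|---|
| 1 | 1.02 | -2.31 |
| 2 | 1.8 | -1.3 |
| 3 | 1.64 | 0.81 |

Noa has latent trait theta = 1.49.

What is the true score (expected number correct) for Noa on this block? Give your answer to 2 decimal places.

2.73

P(theta) = 1 / (1 + exp(−a(theta − b)))
P_1 = 1/(1+e^{-3.8760}) = 0.9797
P_2 = 1/(1+e^{-5.0220}) = 0.9935
P_3 = 1/(1+e^{-1.1152}) = 0.7531
E[score] = 0.9797 + 0.9935 + 0.7531 = 2.7262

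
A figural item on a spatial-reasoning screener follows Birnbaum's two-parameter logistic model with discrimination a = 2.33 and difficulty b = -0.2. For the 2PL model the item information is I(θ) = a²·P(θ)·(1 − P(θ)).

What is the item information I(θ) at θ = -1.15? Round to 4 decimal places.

P = 1/(1+e^{2.2135}) = 0.0985
P(1−P) = 0.0985 × 0.9015 = 0.0888
I = a² × P(1−P) = 2.33² × 0.0888 = 0.48227

0.4823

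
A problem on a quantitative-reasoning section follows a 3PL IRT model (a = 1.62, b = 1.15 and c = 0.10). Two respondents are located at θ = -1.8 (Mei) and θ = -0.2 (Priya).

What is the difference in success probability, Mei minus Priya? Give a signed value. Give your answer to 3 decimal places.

-0.083

P(θ) = c + (1 − c) · 1 / (1 + exp(−a(θ − b)))
P(Mei) = 0.1075  [exponent -4.7790]
P(Priya) = 0.1908  [exponent -2.1870]
Difference = 0.1075 − 0.1908 = -0.0833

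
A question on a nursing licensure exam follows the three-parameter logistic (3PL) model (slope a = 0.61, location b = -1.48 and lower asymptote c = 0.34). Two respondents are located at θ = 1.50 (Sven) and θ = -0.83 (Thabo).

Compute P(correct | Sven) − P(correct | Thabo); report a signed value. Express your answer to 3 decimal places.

P(θ) = c + (1 − c) · 1 / (1 + exp(−a(θ − b)))
P(Sven) = 0.9078  [exponent 1.8178]
P(Thabo) = 0.7346  [exponent 0.3965]
Difference = 0.9078 − 0.7346 = 0.1732

0.173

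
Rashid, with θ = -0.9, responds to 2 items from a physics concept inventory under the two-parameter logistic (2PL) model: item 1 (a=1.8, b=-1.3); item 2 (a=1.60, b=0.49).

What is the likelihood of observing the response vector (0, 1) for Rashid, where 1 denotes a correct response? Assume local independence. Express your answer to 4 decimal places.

0.0320

P(θ) = 1 / (1 + exp(−a(θ − b)))
P_1 = 1/(1+e^{-0.7200}) = 0.6726
P_2 = 1/(1+e^{2.2240}) = 0.0976
L = (1−P_1) × P_2 = 0.3274 × 0.0976 = 0.03196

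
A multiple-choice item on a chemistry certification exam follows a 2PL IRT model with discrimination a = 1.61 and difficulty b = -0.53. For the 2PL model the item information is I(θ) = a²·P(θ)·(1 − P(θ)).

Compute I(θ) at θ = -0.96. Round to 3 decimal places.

0.576

P = 1/(1+e^{0.6923}) = 0.3335
P(1−P) = 0.3335 × 0.6665 = 0.2223
I = a² × P(1−P) = 1.61² × 0.2223 = 0.57618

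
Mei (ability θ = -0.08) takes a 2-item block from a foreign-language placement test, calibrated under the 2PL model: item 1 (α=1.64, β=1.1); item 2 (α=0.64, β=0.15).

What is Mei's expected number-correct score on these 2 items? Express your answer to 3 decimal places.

P(θ) = 1 / (1 + exp(−α(θ − β)))
P_1 = 1/(1+e^{1.9352}) = 0.1262
P_2 = 1/(1+e^{0.1472}) = 0.4633
E[score] = 0.1262 + 0.4633 = 0.5894

0.589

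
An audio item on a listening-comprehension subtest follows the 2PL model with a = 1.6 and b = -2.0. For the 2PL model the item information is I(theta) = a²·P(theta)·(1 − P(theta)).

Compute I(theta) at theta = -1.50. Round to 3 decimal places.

0.548

P = 1/(1+e^{-0.8000}) = 0.6900
P(1−P) = 0.6900 × 0.3100 = 0.2139
I = a² × P(1−P) = 1.6² × 0.2139 = 0.54761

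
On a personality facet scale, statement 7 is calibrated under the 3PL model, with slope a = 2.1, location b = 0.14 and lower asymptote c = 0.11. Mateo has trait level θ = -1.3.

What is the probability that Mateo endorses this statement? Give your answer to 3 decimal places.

P(θ) = c + (1 − c) · 1 / (1 + exp(−a(θ − b)))
Exponent: 2.1 × (-1.3 − 0.14) = -3.0240
1/(1 + e^{3.0240}) = 0.0464
P = 0.11 + 0.89 × 0.0464 = 0.1513

0.151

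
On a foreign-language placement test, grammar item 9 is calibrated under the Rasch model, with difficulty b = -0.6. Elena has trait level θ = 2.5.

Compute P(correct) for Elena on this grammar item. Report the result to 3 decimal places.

P(θ) = 1 / (1 + exp(−(θ − b)))
Exponent: (2.5 − (-0.6)) = 3.1000
1/(1 + e^{-3.1000}) = 0.9569
P = 0.9569

0.957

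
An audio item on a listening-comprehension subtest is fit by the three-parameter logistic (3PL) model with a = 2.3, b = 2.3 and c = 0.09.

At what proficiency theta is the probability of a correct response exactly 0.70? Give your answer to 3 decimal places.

2.609

P(theta) = c + (1 − c) · 1 / (1 + exp(−a(theta − b)))
Remove guessing floor: (0.70 − 0.09)/(1 − 0.09) = 0.6703
logit = ln(0.6703/0.3297) = 0.7097
theta = b + logit/(a) = 2.3 + 0.7097/2.3000 = 2.6086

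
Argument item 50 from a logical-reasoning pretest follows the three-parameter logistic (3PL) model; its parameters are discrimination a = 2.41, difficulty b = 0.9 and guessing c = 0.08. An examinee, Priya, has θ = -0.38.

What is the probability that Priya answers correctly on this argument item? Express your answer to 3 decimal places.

0.120

P(θ) = c + (1 − c) · 1 / (1 + exp(−a(θ − b)))
Exponent: 2.41 × (-0.38 − 0.9) = -3.0848
1/(1 + e^{3.0848}) = 0.0437
P = 0.08 + 0.92 × 0.0437 = 0.1202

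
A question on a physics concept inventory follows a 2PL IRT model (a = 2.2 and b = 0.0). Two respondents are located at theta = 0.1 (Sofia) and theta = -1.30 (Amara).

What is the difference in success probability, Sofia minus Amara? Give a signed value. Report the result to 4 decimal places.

0.5006

P(theta) = 1 / (1 + exp(−a(theta − b)))
P(Sofia) = 0.5548  [exponent 0.2200]
P(Amara) = 0.0542  [exponent -2.8600]
Difference = 0.5548 − 0.0542 = 0.5006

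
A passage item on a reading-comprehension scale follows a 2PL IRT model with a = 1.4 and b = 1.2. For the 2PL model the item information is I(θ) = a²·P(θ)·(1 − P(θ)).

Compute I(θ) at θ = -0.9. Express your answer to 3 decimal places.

0.093

P = 1/(1+e^{2.9400}) = 0.0502
P(1−P) = 0.0502 × 0.9498 = 0.0477
I = a² × P(1−P) = 1.4² × 0.0477 = 0.09347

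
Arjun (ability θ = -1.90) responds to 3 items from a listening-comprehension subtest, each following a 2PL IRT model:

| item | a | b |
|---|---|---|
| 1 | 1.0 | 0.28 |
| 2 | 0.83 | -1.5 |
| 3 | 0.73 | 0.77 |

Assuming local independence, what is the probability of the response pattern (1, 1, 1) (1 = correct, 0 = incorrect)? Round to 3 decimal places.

P(θ) = 1 / (1 + exp(−a(θ − b)))
P_1 = 1/(1+e^{2.1800}) = 0.1016
P_2 = 1/(1+e^{0.3320}) = 0.4178
P_3 = 1/(1+e^{1.9491}) = 0.1247
L = P_1 × P_2 × P_3 = 0.1016 × 0.4178 × 0.1247 = 0.00529

0.005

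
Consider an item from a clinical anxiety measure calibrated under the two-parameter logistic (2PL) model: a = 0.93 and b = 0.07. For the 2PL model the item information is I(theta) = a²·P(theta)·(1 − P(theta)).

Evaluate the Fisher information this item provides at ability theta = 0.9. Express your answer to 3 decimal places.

0.187

P = 1/(1+e^{-0.7719}) = 0.6839
P(1−P) = 0.6839 × 0.3161 = 0.2162
I = a² × P(1−P) = 0.93² × 0.2162 = 0.18696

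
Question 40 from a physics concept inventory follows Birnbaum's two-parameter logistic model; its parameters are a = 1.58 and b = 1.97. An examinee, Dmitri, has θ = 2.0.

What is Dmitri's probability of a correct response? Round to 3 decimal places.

P(θ) = 1 / (1 + exp(−a(θ − b)))
Exponent: 1.58 × (2.0 − 1.97) = 0.0474
1/(1 + e^{-0.0474}) = 0.5118

0.512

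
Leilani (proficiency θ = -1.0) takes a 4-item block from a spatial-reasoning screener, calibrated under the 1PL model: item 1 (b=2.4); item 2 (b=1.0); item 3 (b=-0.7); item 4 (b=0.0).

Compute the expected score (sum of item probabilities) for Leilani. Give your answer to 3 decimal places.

0.846

P(θ) = 1 / (1 + exp(−(θ − b)))
P_1 = 1/(1+e^{3.4000}) = 0.0323
P_2 = 1/(1+e^{2.0000}) = 0.1192
P_3 = 1/(1+e^{0.3000}) = 0.4256
P_4 = 1/(1+e^{1.0000}) = 0.2689
E[score] = 0.0323 + 0.1192 + 0.4256 + 0.2689 = 0.8460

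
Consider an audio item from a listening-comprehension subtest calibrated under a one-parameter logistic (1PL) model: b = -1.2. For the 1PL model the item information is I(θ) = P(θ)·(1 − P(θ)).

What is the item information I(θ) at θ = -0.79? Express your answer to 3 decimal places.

0.240

P = 1/(1+e^{-0.4100}) = 0.6011
P(1−P) = 0.6011 × 0.3989 = 0.2398
I = P(1−P) = 0.23978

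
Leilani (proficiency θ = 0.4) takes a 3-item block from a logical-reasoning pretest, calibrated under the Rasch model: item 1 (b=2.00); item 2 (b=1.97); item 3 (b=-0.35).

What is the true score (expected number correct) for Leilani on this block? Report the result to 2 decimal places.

P(θ) = 1 / (1 + exp(−(θ − b)))
P_1 = 1/(1+e^{1.6000}) = 0.1680
P_2 = 1/(1+e^{1.5700}) = 0.1722
P_3 = 1/(1+e^{-0.7500}) = 0.6792
E[score] = 0.1680 + 0.1722 + 0.6792 = 1.0194

1.02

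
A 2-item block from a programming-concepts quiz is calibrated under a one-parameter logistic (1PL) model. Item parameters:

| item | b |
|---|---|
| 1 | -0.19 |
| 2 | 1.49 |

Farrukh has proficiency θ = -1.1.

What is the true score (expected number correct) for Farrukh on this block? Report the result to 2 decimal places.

P(θ) = 1 / (1 + exp(−(θ − b)))
P_1 = 1/(1+e^{0.9100}) = 0.2870
P_2 = 1/(1+e^{2.5900}) = 0.0698
E[score] = 0.2870 + 0.0698 = 0.3568

0.36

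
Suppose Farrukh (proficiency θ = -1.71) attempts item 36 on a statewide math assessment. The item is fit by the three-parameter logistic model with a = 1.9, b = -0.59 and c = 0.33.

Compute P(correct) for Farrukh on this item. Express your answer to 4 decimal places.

0.4013

P(θ) = c + (1 − c) · 1 / (1 + exp(−a(θ − b)))
Exponent: 1.9 × (-1.71 − (-0.59)) = -2.1280
1/(1 + e^{2.1280}) = 0.1064
P = 0.33 + 0.67 × 0.1064 = 0.4013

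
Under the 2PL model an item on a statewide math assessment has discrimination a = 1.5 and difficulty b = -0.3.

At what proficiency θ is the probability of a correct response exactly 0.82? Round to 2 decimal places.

0.71

P(θ) = 1 / (1 + exp(−a(θ − b)))
logit = ln(0.8200/0.1800) = 1.5163
θ = b + logit/(a) = -0.3 + 1.5163/1.5000 = 0.7109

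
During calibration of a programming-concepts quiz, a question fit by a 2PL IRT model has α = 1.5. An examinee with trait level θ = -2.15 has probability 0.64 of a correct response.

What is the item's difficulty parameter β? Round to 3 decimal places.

-2.534

P(θ) = 1 / (1 + exp(−α(θ − β)))
logit(0.64) = ln(0.64/0.36) = 0.5754
β = θ − logit/(α) = -2.15 − 0.5754/1.5000 = -2.5336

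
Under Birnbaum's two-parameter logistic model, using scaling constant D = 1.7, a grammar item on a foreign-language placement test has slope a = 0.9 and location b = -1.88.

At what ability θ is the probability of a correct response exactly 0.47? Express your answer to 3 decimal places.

P(θ) = 1 / (1 + exp(−D·a(θ − b)))
logit = ln(0.4700/0.5300) = -0.1201
θ = b + logit/(1.7·a) = -1.88 + (-0.1201)/1.5300 = -1.9585

-1.959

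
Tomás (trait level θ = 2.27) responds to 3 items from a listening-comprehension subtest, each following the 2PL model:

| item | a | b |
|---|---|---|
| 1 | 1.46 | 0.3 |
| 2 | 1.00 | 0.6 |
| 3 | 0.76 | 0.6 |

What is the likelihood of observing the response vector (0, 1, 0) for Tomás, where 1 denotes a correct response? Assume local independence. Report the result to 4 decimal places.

0.0098

P(θ) = 1 / (1 + exp(−a(θ − b)))
P_1 = 1/(1+e^{-2.8762}) = 0.9467
P_2 = 1/(1+e^{-1.6700}) = 0.8416
P_3 = 1/(1+e^{-1.2692}) = 0.7806
L = (1−P_1) × P_2 × (1−P_3) = 0.0533 × 0.8416 × 0.2194 = 0.00985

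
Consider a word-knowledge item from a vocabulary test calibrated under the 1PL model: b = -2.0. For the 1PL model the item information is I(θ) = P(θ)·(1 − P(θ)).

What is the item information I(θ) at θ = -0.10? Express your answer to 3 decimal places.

0.113

P = 1/(1+e^{-1.9000}) = 0.8699
P(1−P) = 0.8699 × 0.1301 = 0.1132
I = P(1−P) = 0.11318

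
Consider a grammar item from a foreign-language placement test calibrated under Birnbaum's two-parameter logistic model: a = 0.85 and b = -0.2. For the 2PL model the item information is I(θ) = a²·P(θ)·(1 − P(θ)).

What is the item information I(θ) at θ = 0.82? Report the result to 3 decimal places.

0.151

P = 1/(1+e^{-0.8670}) = 0.7041
P(1−P) = 0.7041 × 0.2959 = 0.2083
I = a² × P(1−P) = 0.85² × 0.2083 = 0.15052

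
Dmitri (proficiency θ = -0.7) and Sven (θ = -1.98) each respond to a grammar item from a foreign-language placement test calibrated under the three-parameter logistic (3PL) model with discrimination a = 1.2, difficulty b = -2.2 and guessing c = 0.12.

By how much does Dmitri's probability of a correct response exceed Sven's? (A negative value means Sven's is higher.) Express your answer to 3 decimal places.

0.257

P(θ) = c + (1 − c) · 1 / (1 + exp(−a(θ − b)))
P(Dmitri) = 0.8752  [exponent 1.8000]
P(Sven) = 0.6177  [exponent 0.2640]
Difference = 0.8752 − 0.6177 = 0.2574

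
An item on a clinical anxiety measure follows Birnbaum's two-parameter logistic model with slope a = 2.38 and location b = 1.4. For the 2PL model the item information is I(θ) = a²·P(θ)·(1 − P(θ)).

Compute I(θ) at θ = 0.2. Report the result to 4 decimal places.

0.2912

P = 1/(1+e^{2.8560}) = 0.0544
P(1−P) = 0.0544 × 0.9456 = 0.0514
I = a² × P(1−P) = 2.38² × 0.0514 = 0.29124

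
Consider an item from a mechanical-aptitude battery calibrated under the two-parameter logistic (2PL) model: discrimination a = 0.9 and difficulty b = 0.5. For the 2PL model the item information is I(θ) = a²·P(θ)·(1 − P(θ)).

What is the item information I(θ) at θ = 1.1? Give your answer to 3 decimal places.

P = 1/(1+e^{-0.5400}) = 0.6318
P(1−P) = 0.6318 × 0.3682 = 0.2326
I = a² × P(1−P) = 0.9² × 0.2326 = 0.18843

0.188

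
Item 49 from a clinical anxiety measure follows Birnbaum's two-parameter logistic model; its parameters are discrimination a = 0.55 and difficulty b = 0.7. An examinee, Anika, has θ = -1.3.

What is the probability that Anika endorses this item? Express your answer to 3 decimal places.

P(θ) = 1 / (1 + exp(−a(θ − b)))
Exponent: 0.55 × (-1.3 − 0.7) = -1.1000
1/(1 + e^{1.1000}) = 0.2497

0.250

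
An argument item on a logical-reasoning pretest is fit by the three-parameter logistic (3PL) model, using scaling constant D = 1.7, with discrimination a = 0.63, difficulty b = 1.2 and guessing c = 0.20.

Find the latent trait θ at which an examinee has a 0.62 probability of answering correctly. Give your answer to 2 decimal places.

1.29

P(θ) = c + (1 − c) · 1 / (1 + exp(−D·a(θ − b)))
Remove guessing floor: (0.62 − 0.20)/(1 − 0.20) = 0.5250
logit = ln(0.5250/0.4750) = 0.1001
θ = b + logit/(1.7·a) = 1.2 + 0.1001/1.0710 = 1.2934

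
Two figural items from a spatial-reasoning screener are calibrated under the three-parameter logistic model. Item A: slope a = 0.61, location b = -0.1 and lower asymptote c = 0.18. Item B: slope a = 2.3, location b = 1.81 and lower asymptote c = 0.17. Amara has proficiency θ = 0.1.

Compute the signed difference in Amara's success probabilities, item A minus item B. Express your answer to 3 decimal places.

P(θ) = c + (1 − c) · 1 / (1 + exp(−a(θ − b)))
P_A = 0.6150
P_B = 0.1859
P_A − P_B = 0.4290

0.429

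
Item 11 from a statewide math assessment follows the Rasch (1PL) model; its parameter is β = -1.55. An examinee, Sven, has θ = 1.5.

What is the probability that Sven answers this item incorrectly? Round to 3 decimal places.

P(θ) = 1 / (1 + exp(−(θ − β)))
Exponent: (1.5 − (-1.55)) = 3.0500
1/(1 + e^{-3.0500}) = 0.9548
P = 0.9548
P(incorrect) = 1 − 0.9548 = 0.0452

0.045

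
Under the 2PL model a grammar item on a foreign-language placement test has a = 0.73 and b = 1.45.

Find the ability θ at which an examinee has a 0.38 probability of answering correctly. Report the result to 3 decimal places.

0.779

P(θ) = 1 / (1 + exp(−a(θ − b)))
logit = ln(0.3800/0.6200) = -0.4895
θ = b + logit/(a) = 1.45 + (-0.4895)/0.7300 = 0.7794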